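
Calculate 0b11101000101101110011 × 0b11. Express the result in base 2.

0b1010111010001001011001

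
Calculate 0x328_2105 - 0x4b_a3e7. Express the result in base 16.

0x2dc7d1e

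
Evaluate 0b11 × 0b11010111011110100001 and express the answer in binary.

Multiply each base-2 digit by 3, carrying:
  1×3 = 3 → write 1 carry 1
  0×3+1 = 1 → write 1
  0×3 = 0 → write 0
  0×3 = 0 → write 0
  0×3 = 0 → write 0
  1×3 = 3 → write 1 carry 1
  0×3+1 = 1 → write 1
  1×3 = 3 → write 1 carry 1
  1×3+1 = 4 → write 0 carry 2
  1×3+2 = 5 → write 1 carry 2
  1×3+2 = 5 → write 1 carry 2
  0×3+2 = 2 → write 0 carry 1
  1×3+1 = 4 → write 0 carry 2
  1×3+2 = 5 → write 1 carry 2
  1×3+2 = 5 → write 1 carry 2
  0×3+2 = 2 → write 0 carry 1
  1×3+1 = 4 → write 0 carry 2
  0×3+2 = 2 → write 0 carry 1
  1×3+1 = 4 → write 0 carry 2
  1×3+2 = 5 → write 1 carry 2
  remaining carry: 10

0b1010000110011011100011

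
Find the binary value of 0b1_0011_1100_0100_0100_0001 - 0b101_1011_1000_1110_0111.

0b11100000101101011010

Subtract column by column in base 2:
  1-1 → 0
  0-1 → 1 (borrow)
  0-1-1 → 0 (borrow)
  0-0-1 → 1 (borrow)
  0-0-1 → 1 (borrow)
  0-1-1 → 0 (borrow)
  1-1-1 → 1 (borrow)
  0-1-1 → 0 (borrow)
  0-0-1 → 1 (borrow)
  0-0-1 → 1 (borrow)
  1-0-1 → 0
  0-1 → 1 (borrow)
  0-1-1 → 0 (borrow)
  0-1-1 → 0 (borrow)
  1-0-1 → 0
  1-1 → 0
  1-1 → 0
  1-0 → 1
  0-1 → 1 (borrow)
  0-0-1 → 1 (borrow)
  1-0-1 → 0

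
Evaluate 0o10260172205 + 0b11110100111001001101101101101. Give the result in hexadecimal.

0x615d8ff2

0o10260172205 = 0x42c0f485 in hexadecimal.
0b11110100111001001101101101101 = 0x1e9c9b6d in hexadecimal.
Add column by column in base 16, right to left:
  5+d = 2 carry 1
  8+6+1 = f
  4+b = f
  f+9 = 8 carry 1
  0+c+1 = d
  c+9 = 5 carry 1
  2+e+1 = 1 carry 1
  4+1+1 = 6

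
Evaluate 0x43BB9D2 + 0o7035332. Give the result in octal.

0o425772254

0x43BB9D2 = 0o416734722 in octal.
Add column by column in base 8, right to left:
  2+2 = 4
  2+3 = 5
  7+3 = 2 carry 1
  4+5+1 = 2 carry 1
  3+3+1 = 7
  7+0 = 7
  6+7 = 5 carry 1
  1+0+1 = 2
  4+0 = 4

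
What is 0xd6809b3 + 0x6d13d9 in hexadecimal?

0xdd51d8c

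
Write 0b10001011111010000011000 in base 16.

0x45f418

Group the bits into nibbles: 0100 0101 1111 0100 0001 1000 → 45f418.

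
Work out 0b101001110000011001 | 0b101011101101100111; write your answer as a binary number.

0b101011111101111111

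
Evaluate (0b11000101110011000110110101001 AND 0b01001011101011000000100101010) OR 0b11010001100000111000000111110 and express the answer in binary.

0b11010001100011111000100111110

0b11000101110011000110110101001 AND 0b01001011101011000000100101010 = 0b01000001100011000000100101000.
Then OR with 0b11010001100000111000000111110.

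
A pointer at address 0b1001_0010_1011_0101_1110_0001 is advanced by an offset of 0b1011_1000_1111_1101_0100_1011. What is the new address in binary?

Add column by column in base 2, right to left:
  1+1 = 0 carry 1
  0+1+1 = 0 carry 1
  0+0+1 = 1
  0+1 = 1
  0+0 = 0
  1+0 = 1
  1+1 = 0 carry 1
  1+0+1 = 0 carry 1
  1+1+1 = 1 carry 1
  0+0+1 = 1
  1+1 = 0 carry 1
  0+1+1 = 0 carry 1
  1+1+1 = 1 carry 1
  1+1+1 = 1 carry 1
  0+1+1 = 0 carry 1
  1+1+1 = 1 carry 1
  0+0+1 = 1
  1+0 = 1
  0+0 = 0
  0+1 = 1
  1+1 = 0 carry 1
  0+1+1 = 0 carry 1
  0+0+1 = 1
  1+1 = 0 carry 1
  final carry 1

0b1010010111011001100101100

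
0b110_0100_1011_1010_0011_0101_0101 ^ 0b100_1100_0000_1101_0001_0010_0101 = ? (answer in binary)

0b010100010110111001001110000

XOR bit by bit (1 where the bits differ):
  110010010111010001101010101
^ 100110000001101000100100101
= 010100010110111001001110000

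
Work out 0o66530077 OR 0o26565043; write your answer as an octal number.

OR each oct digit independently (no carries):
  6|2=6, 6|6=6, 5|5=5, 3|6=7, 0|5=5, 0|0=0, 7|4=7, 7|3=7

0o66575077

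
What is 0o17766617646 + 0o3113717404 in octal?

Add column by column in base 8, right to left:
  6+4 = 2 carry 1
  4+0+1 = 5
  6+4 = 2 carry 1
  7+7+1 = 7 carry 1
  1+1+1 = 3
  6+7 = 5 carry 1
  6+3+1 = 2 carry 1
  6+1+1 = 0 carry 1
  7+1+1 = 1 carry 1
  7+3+1 = 3 carry 1
  1+0+1 = 2

0o23102537252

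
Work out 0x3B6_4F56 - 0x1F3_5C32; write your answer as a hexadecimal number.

0x1C2F324

Subtract column by column in base 16:
  6-2 → 4
  5-3 → 2
  F-C → 3
  4-5 → F (borrow)
  6-3-1 → 2
  B-F → C (borrow)
  3-1-1 → 1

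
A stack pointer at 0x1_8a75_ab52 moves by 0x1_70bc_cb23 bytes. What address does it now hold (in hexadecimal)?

Add column by column in base 16, right to left:
  2+3 = 5
  5+2 = 7
  b+b = 6 carry 1
  a+c+1 = 7 carry 1
  5+c+1 = 2 carry 1
  7+b+1 = 3 carry 1
  a+0+1 = b
  8+7 = f
  1+1 = 2

0x2fb327675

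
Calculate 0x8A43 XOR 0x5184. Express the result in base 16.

0xDBC7

XOR each hex digit independently (no carries):
  8^5=D, A^1=B, 4^8=C, 3^4=7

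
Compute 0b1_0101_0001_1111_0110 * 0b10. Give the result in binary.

0b101010001111101100

Multiply each base-2 digit by 2, carrying:
  0×2 = 0 → write 0
  1×2 = 2 → write 0 carry 1
  1×2+1 = 3 → write 1 carry 1
  0×2+1 = 1 → write 1
  1×2 = 2 → write 0 carry 1
  1×2+1 = 3 → write 1 carry 1
  1×2+1 = 3 → write 1 carry 1
  1×2+1 = 3 → write 1 carry 1
  1×2+1 = 3 → write 1 carry 1
  0×2+1 = 1 → write 1
  0×2 = 0 → write 0
  0×2 = 0 → write 0
  1×2 = 2 → write 0 carry 1
  0×2+1 = 1 → write 1
  1×2 = 2 → write 0 carry 1
  0×2+1 = 1 → write 1
  1×2 = 2 → write 0 carry 1
  remaining carry: 1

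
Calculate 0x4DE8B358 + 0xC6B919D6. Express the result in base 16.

0x114A1CD2E

Add column by column in base 16, right to left:
  8+6 = E
  5+D = 2 carry 1
  3+9+1 = D
  B+1 = C
  8+9 = 1 carry 1
  E+B+1 = A carry 1
  D+6+1 = 4 carry 1
  4+C+1 = 1 carry 1
  final carry 1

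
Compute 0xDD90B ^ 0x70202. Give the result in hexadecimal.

XOR each hex digit independently (no carries):
  D^7=A, D^0=D, 9^2=B, 0^0=0, B^2=9

0xADB09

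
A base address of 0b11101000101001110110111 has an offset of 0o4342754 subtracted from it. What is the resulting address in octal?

0o30506713

0b11101000101001110110111 = 0o35051667 in octal.
Subtract column by column in base 8:
  7-4 → 3
  6-5 → 1
  6-7 → 7 (borrow)
  1-2-1 → 6 (borrow)
  5-4-1 → 0
  0-3 → 5 (borrow)
  5-4-1 → 0
  3-0 → 3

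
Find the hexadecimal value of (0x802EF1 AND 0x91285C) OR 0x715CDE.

0xF17CDE

0x802EF1 AND 0x91285C = 0x802850.
Then OR with 0x715CDE.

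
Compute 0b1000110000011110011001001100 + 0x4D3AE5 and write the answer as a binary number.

0x4D3AE5 = 0b10011010011101011100101 in binary.
Add column by column in base 2, right to left:
  0+1 = 1
  0+0 = 0
  1+1 = 0 carry 1
  1+0+1 = 0 carry 1
  0+0+1 = 1
  0+1 = 1
  1+1 = 0 carry 1
  0+1+1 = 0 carry 1
  0+0+1 = 1
  1+1 = 0 carry 1
  1+0+1 = 0 carry 1
  0+1+1 = 0 carry 1
  0+1+1 = 0 carry 1
  1+1+1 = 1 carry 1
  1+0+1 = 0 carry 1
  1+0+1 = 0 carry 1
  1+1+1 = 1 carry 1
  0+0+1 = 1
  0+1 = 1
  0+1 = 1
  0+0 = 0
  0+0 = 0
  1+1 = 0 carry 1
  1+0+1 = 0 carry 1
  0+0+1 = 1
  0+0 = 0
  0+0 = 0
  1+0 = 1

0b1001000011110010000100110001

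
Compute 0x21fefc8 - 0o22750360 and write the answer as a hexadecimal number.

0o22750360 = 0x4bd0f0 in hexadecimal.
Subtract column by column in base 16:
  8-0 → 8
  c-f → d (borrow)
  f-0-1 → e
  e-d → 1
  f-b → 4
  1-4 → d (borrow)
  2-0-1 → 1

0x1d41ed8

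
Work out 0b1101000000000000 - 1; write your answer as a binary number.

The trailing 12 digits are 0, so subtracting 1 borrows through: they become 1 and the next digit up decrements.

0b1100111111111111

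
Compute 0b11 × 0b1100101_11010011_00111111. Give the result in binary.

Multiply each base-2 digit by 3, carrying:
  1×3 = 3 → write 1 carry 1
  1×3+1 = 4 → write 0 carry 2
  1×3+2 = 5 → write 1 carry 2
  1×3+2 = 5 → write 1 carry 2
  1×3+2 = 5 → write 1 carry 2
  1×3+2 = 5 → write 1 carry 2
  0×3+2 = 2 → write 0 carry 1
  0×3+1 = 1 → write 1
  1×3 = 3 → write 1 carry 1
  1×3+1 = 4 → write 0 carry 2
  0×3+2 = 2 → write 0 carry 1
  0×3+1 = 1 → write 1
  1×3 = 3 → write 1 carry 1
  0×3+1 = 1 → write 1
  1×3 = 3 → write 1 carry 1
  1×3+1 = 4 → write 0 carry 2
  1×3+2 = 5 → write 1 carry 2
  0×3+2 = 2 → write 0 carry 1
  1×3+1 = 4 → write 0 carry 2
  0×3+2 = 2 → write 0 carry 1
  0×3+1 = 1 → write 1
  1×3 = 3 → write 1 carry 1
  1×3+1 = 4 → write 0 carry 2
  remaining carry: 10

0b1001100010111100110111101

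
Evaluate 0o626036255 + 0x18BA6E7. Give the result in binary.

0b111111000111110001110010100

0o626036255 = 0b110010110000011110010101101 in binary.
0x18BA6E7 = 0b1100010111010011011100111 in binary.
Add column by column in base 2, right to left:
  1+1 = 0 carry 1
  0+1+1 = 0 carry 1
  1+1+1 = 1 carry 1
  1+0+1 = 0 carry 1
  0+0+1 = 1
  1+1 = 0 carry 1
  0+1+1 = 0 carry 1
  1+1+1 = 1 carry 1
  0+0+1 = 1
  0+1 = 1
  1+1 = 0 carry 1
  1+0+1 = 0 carry 1
  1+0+1 = 0 carry 1
  1+1+1 = 1 carry 1
  0+0+1 = 1
  0+1 = 1
  0+1 = 1
  0+1 = 1
  0+0 = 0
  1+1 = 0 carry 1
  1+0+1 = 0 carry 1
  0+0+1 = 1
  1+0 = 1
  0+1 = 1
  0+1 = 1
  1+0 = 1
  1+0 = 1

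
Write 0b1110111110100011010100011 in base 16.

0x1df46a3

Group the bits into nibbles: 0001 1101 1111 0100 0110 1010 0011 → 1df46a3.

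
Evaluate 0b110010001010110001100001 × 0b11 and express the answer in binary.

0b10010110100000010100100011

Multiply each base-2 digit by 3, carrying:
  1×3 = 3 → write 1 carry 1
  0×3+1 = 1 → write 1
  0×3 = 0 → write 0
  0×3 = 0 → write 0
  0×3 = 0 → write 0
  1×3 = 3 → write 1 carry 1
  1×3+1 = 4 → write 0 carry 2
  0×3+2 = 2 → write 0 carry 1
  0×3+1 = 1 → write 1
  0×3 = 0 → write 0
  1×3 = 3 → write 1 carry 1
  1×3+1 = 4 → write 0 carry 2
  0×3+2 = 2 → write 0 carry 1
  1×3+1 = 4 → write 0 carry 2
  0×3+2 = 2 → write 0 carry 1
  1×3+1 = 4 → write 0 carry 2
  0×3+2 = 2 → write 0 carry 1
  0×3+1 = 1 → write 1
  0×3 = 0 → write 0
  1×3 = 3 → write 1 carry 1
  0×3+1 = 1 → write 1
  0×3 = 0 → write 0
  1×3 = 3 → write 1 carry 1
  1×3+1 = 4 → write 0 carry 2
  remaining carry: 10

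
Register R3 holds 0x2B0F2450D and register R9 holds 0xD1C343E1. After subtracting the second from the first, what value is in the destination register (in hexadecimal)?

0x1DF2F012C

Subtract column by column in base 16:
  D-1 → C
  0-E → 2 (borrow)
  5-3-1 → 1
  4-4 → 0
  2-3 → F (borrow)
  F-C-1 → 2
  0-1 → F (borrow)
  B-D-1 → D (borrow)
  2-0-1 → 1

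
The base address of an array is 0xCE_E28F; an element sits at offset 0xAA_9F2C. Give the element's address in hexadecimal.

Add column by column in base 16, right to left:
  F+C = B carry 1
  8+2+1 = B
  2+F = 1 carry 1
  E+9+1 = 8 carry 1
  E+A+1 = 9 carry 1
  C+A+1 = 7 carry 1
  final carry 1

0x17981BB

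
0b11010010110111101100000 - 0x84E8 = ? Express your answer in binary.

0b11010001110101001111000

0x84E8 = 0b1000010011101000 in binary.
Subtract column by column in base 2:
  0-0 → 0
  0-0 → 0
  0-0 → 0
  0-1 → 1 (borrow)
  0-0-1 → 1 (borrow)
  1-1-1 → 1 (borrow)
  1-1-1 → 1 (borrow)
  0-1-1 → 0 (borrow)
  1-0-1 → 0
  1-0 → 1
  1-1 → 0
  1-0 → 1
  0-0 → 0
  1-0 → 1
  1-0 → 1
  0-1 → 1 (borrow)
  1-0-1 → 0
  0-0 → 0
  0-0 → 0
  1-0 → 1
  0-0 → 0
  1-0 → 1
  1-0 → 1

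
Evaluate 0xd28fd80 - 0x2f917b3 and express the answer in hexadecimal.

0xa2fe5cd

Subtract column by column in base 16:
  0-3 → d (borrow)
  8-b-1 → c (borrow)
  d-7-1 → 5
  f-1 → e
  8-9 → f (borrow)
  2-f-1 → 2 (borrow)
  d-2-1 → a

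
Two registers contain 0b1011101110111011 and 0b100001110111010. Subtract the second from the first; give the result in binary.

Subtract column by column in base 2:
  1-0 → 1
  1-1 → 0
  0-0 → 0
  1-1 → 0
  1-1 → 0
  1-1 → 0
  0-0 → 0
  1-1 → 0
  1-1 → 0
  1-1 → 0
  0-0 → 0
  1-0 → 1
  1-0 → 1
  1-0 → 1
  0-1 → 1 (borrow)
  1-0-1 → 0

0b111100000000001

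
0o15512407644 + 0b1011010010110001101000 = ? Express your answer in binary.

0b1101101010101110011110000001100

0o15512407644 = 0b1101101001010100000111110100100 in binary.
Add column by column in base 2, right to left:
  0+0 = 0
  0+0 = 0
  1+0 = 1
  0+1 = 1
  0+0 = 0
  1+1 = 0 carry 1
  0+1+1 = 0 carry 1
  1+0+1 = 0 carry 1
  1+0+1 = 0 carry 1
  1+0+1 = 0 carry 1
  1+1+1 = 1 carry 1
  1+1+1 = 1 carry 1
  0+0+1 = 1
  0+1 = 1
  0+0 = 0
  0+0 = 0
  0+1 = 1
  1+0 = 1
  0+1 = 1
  1+1 = 0 carry 1
  0+0+1 = 1
  1+1 = 0 carry 1
  0+0+1 = 1
  0+0 = 0
  1+0 = 1
  0+0 = 0
  1+0 = 1
  1+0 = 1
  0+0 = 0
  1+0 = 1
  1+0 = 1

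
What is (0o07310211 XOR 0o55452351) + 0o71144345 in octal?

First 0o07310211 XOR 0o55452351 = 0o52742140.
Add column by column in base 8, right to left:
  0+5 = 5
  4+4 = 0 carry 1
  1+3+1 = 5
  2+4 = 6
  4+4 = 0 carry 1
  7+1+1 = 1 carry 1
  2+1+1 = 4
  5+7 = 4 carry 1
  final carry 1

0o144106505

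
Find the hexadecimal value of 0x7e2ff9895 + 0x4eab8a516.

Add column by column in base 16, right to left:
  5+6 = b
  9+1 = a
  8+5 = d
  9+a = 3 carry 1
  f+8+1 = 8 carry 1
  f+b+1 = b carry 1
  2+a+1 = d
  e+e = c carry 1
  7+4+1 = c

0xccdb83dab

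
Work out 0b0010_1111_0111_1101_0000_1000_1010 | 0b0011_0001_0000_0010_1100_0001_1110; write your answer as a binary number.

OR bit by bit (1 where either bit is 1):
  0010111101111101000010001010
| 0011000100000010110000011110
= 0011111101111111110010011110

0b0011111101111111110010011110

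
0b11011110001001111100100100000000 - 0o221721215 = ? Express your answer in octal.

0o33370023163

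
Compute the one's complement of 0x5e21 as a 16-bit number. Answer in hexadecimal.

0xa1de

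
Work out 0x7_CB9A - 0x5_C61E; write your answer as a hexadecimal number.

Subtract column by column in base 16:
  A-E → C (borrow)
  9-1-1 → 7
  B-6 → 5
  C-C → 0
  7-5 → 2

0x2057C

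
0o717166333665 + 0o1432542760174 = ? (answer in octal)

Add column by column in base 8, right to left:
  5+4 = 1 carry 1
  6+7+1 = 6 carry 1
  6+1+1 = 0 carry 1
  3+0+1 = 4
  3+6 = 1 carry 1
  3+7+1 = 3 carry 1
  6+2+1 = 1 carry 1
  6+4+1 = 3 carry 1
  1+5+1 = 7
  7+2 = 1 carry 1
  1+3+1 = 5
  7+4 = 3 carry 1
  0+1+1 = 2

0o2351731314061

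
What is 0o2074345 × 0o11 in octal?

0o23040015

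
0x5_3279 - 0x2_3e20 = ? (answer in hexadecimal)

0x2f459

Subtract column by column in base 16:
  9-0 → 9
  7-2 → 5
  2-e → 4 (borrow)
  3-3-1 → f (borrow)
  5-2-1 → 2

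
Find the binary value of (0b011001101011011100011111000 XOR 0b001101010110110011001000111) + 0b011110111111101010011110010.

0b110011111101011001110110001

First 0b011001101011011100011111000 XOR 0b001101010110110011001000111 = 0b010100111101101111010111111.
Add column by column in base 2, right to left:
  1+0 = 1
  1+1 = 0 carry 1
  1+0+1 = 0 carry 1
  1+0+1 = 0 carry 1
  1+1+1 = 1 carry 1
  1+1+1 = 1 carry 1
  0+1+1 = 0 carry 1
  1+1+1 = 1 carry 1
  0+0+1 = 1
  1+0 = 1
  1+1 = 0 carry 1
  1+0+1 = 0 carry 1
  1+1+1 = 1 carry 1
  0+0+1 = 1
  1+1 = 0 carry 1
  1+1+1 = 1 carry 1
  0+1+1 = 0 carry 1
  1+1+1 = 1 carry 1
  1+1+1 = 1 carry 1
  1+1+1 = 1 carry 1
  1+1+1 = 1 carry 1
  0+0+1 = 1
  0+1 = 1
  1+1 = 0 carry 1
  0+1+1 = 0 carry 1
  1+1+1 = 1 carry 1
  final carry 1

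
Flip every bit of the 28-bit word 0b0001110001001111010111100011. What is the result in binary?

0b1110001110110000101000011100

Invert each bit: 0001110001001111010111100011 → 1110001110110000101000011100.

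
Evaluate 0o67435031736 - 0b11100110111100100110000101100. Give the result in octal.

0b11100110111100100110000101100 = 0o3467446054 in octal.
Subtract column by column in base 8:
  6-4 → 2
  3-5 → 6 (borrow)
  7-0-1 → 6
  1-6 → 3 (borrow)
  3-4-1 → 6 (borrow)
  0-4-1 → 3 (borrow)
  5-7-1 → 5 (borrow)
  3-6-1 → 4 (borrow)
  4-4-1 → 7 (borrow)
  7-3-1 → 3
  6-0 → 6

0o63745363662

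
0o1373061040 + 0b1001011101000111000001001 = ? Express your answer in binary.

0o1373061040 = 0b1011111011000110001000100000 in binary.
Add column by column in base 2, right to left:
  0+1 = 1
  0+0 = 0
  0+0 = 0
  0+1 = 1
  0+0 = 0
  1+0 = 1
  0+0 = 0
  0+0 = 0
  0+0 = 0
  1+1 = 0 carry 1
  0+1+1 = 0 carry 1
  0+1+1 = 0 carry 1
  0+0+1 = 1
  1+0 = 1
  1+0 = 1
  0+1 = 1
  0+0 = 0
  0+1 = 1
  1+1 = 0 carry 1
  1+1+1 = 1 carry 1
  0+0+1 = 1
  1+1 = 0 carry 1
  1+0+1 = 0 carry 1
  1+0+1 = 0 carry 1
  1+1+1 = 1 carry 1
  1+0+1 = 0 carry 1
  0+0+1 = 1
  1+0 = 1

0b1101000110101111000000101001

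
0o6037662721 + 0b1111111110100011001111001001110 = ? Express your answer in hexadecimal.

0xB051041F

0o6037662721 = 0x307F65D1 in hexadecimal.
0b1111111110100011001111001001110 = 0x7FD19E4E in hexadecimal.
Add column by column in base 16, right to left:
  1+E = F
  D+4 = 1 carry 1
  5+E+1 = 4 carry 1
  6+9+1 = 0 carry 1
  F+1+1 = 1 carry 1
  7+D+1 = 5 carry 1
  0+F+1 = 0 carry 1
  3+7+1 = B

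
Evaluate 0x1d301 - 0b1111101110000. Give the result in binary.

0b11011001110010001

0x1d301 = 0b11101001100000001 in binary.
Subtract column by column in base 2:
  1-0 → 1
  0-0 → 0
  0-0 → 0
  0-0 → 0
  0-1 → 1 (borrow)
  0-1-1 → 0 (borrow)
  0-1-1 → 0 (borrow)
  0-0-1 → 1 (borrow)
  1-1-1 → 1 (borrow)
  1-1-1 → 1 (borrow)
  0-1-1 → 0 (borrow)
  0-1-1 → 0 (borrow)
  1-1-1 → 1 (borrow)
  0-0-1 → 1 (borrow)
  1-0-1 → 0
  1-0 → 1
  1-0 → 1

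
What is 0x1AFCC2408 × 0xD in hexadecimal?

0x15ED5DD468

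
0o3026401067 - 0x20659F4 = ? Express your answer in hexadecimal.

0x1653A843

0o3026401067 = 0x185A0237 in hexadecimal.
Subtract column by column in base 16:
  7-4 → 3
  3-F → 4 (borrow)
  2-9-1 → 8 (borrow)
  0-5-1 → A (borrow)
  A-6-1 → 3
  5-0 → 5
  8-2 → 6
  1-0 → 1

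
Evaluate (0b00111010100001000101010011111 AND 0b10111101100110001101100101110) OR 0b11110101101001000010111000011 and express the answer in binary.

0b00111010100001000101010011111 AND 0b10111101100110001101100101110 = 0b00111000100000000101000001110.
Then OR with 0b11110101101001000010111000011.

0b11111101101001000111111001111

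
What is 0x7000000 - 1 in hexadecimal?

0x6FFFFFF

The trailing 6 digits are 0, so subtracting 1 borrows through: they become F and the next digit up decrements.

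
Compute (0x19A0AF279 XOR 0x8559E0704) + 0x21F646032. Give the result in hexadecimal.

0xBEEF955AF

First 0x19A0AF279 XOR 0x8559E0704 = 0x9CF94F57D.
Add column by column in base 16, right to left:
  D+2 = F
  7+3 = A
  5+0 = 5
  F+6 = 5 carry 1
  4+4+1 = 9
  9+6 = F
  F+F = E carry 1
  C+1+1 = E
  9+2 = B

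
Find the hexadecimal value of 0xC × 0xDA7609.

0xA3D886C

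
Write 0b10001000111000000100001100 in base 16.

Group the bits into nibbles: 0010 0010 0011 1000 0001 0000 1100 → 223810c.

0x223810c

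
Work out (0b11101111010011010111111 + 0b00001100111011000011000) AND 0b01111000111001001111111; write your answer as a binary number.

0b1111000001000001010111

Add column by column in base 2, right to left:
  1+0 = 1
  1+0 = 1
  1+0 = 1
  1+1 = 0 carry 1
  1+1+1 = 1 carry 1
  1+0+1 = 0 carry 1
  0+0+1 = 1
  1+0 = 1
  0+0 = 0
  1+1 = 0 carry 1
  1+1+1 = 1 carry 1
  0+0+1 = 1
  0+1 = 1
  1+1 = 0 carry 1
  0+1+1 = 0 carry 1
  1+0+1 = 0 carry 1
  1+0+1 = 0 carry 1
  1+1+1 = 1 carry 1
  1+1+1 = 1 carry 1
  0+0+1 = 1
  1+0 = 1
  1+0 = 1
  1+0 = 1
Sum = 0b11111100001110011010111; now AND with 0b01111000111001001111111:
  11111100001110011010111
& 01111000111001001111111
= 01111000001000001010111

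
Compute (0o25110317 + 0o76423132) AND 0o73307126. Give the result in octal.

Add column by column in base 8, right to left:
  7+2 = 1 carry 1
  1+3+1 = 5
  3+1 = 4
  0+3 = 3
  1+2 = 3
  1+4 = 5
  5+6 = 3 carry 1
  2+7+1 = 2 carry 1
  final carry 1
Sum = 0o123533451; now AND with 0o73307126:
  1&0=0, 2&7=2, 3&3=3, 5&3=1, 3&0=0, 3&7=3, 4&1=0, 5&2=0, 1&6=0

0o23103000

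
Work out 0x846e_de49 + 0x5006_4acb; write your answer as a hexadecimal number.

0xd4752914

Add column by column in base 16, right to left:
  9+b = 4 carry 1
  4+c+1 = 1 carry 1
  e+a+1 = 9 carry 1
  d+4+1 = 2 carry 1
  e+6+1 = 5 carry 1
  6+0+1 = 7
  4+0 = 4
  8+5 = d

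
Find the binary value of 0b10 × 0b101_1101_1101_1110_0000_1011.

0b101110111011110000010110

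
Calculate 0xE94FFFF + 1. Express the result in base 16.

0xE950000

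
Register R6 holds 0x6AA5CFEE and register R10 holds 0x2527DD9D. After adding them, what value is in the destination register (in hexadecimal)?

Add column by column in base 16, right to left:
  E+D = B carry 1
  E+9+1 = 8 carry 1
  F+D+1 = D carry 1
  C+D+1 = A carry 1
  5+7+1 = D
  A+2 = C
  A+5 = F
  6+2 = 8

0x8FCDAD8B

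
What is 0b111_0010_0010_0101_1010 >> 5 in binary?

0b11100100010010

Right shift by 5: drop the 5 least-significant bits.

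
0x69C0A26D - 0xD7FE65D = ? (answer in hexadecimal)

Subtract column by column in base 16:
  D-D → 0
  6-5 → 1
  2-6 → C (borrow)
  A-E-1 → B (borrow)
  0-F-1 → 0 (borrow)
  C-7-1 → 4
  9-D → C (borrow)
  6-0-1 → 5

0x5C40BC10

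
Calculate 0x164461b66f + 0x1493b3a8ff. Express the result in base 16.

0x2ad8155f6e

Add column by column in base 16, right to left:
  f+f = e carry 1
  6+f+1 = 6 carry 1
  6+8+1 = f
  b+a = 5 carry 1
  1+3+1 = 5
  6+b = 1 carry 1
  4+3+1 = 8
  4+9 = d
  6+4 = a
  1+1 = 2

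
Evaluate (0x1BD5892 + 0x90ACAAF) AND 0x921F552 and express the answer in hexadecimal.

Add column by column in base 16, right to left:
  2+F = 1 carry 1
  9+A+1 = 4 carry 1
  8+A+1 = 3 carry 1
  5+C+1 = 2 carry 1
  D+A+1 = 8 carry 1
  B+0+1 = C
  1+9 = A
Sum = 0xAC82341; now AND with 0x921F552:
  A&9=8, C&2=0, 8&1=0, 2&F=2, 3&5=1, 4&5=4, 1&2=0

0x8002140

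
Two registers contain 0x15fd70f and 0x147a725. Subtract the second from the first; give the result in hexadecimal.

0x182fea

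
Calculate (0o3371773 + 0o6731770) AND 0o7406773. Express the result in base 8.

0o2002763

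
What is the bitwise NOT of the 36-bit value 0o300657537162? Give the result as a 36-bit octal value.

Each oct digit d becomes 7−d:
  3→4, 0→7, 0→7, 6→1, 5→2, 7→0, 5→2, 3→4, 7→0, 1→6, 6→1, 2→5

0o477120240615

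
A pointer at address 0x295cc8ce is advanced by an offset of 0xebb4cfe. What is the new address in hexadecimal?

Add column by column in base 16, right to left:
  e+e = c carry 1
  c+f+1 = c carry 1
  8+c+1 = 5 carry 1
  c+4+1 = 1 carry 1
  c+b+1 = 8 carry 1
  5+b+1 = 1 carry 1
  9+e+1 = 8 carry 1
  2+0+1 = 3

0x381815cc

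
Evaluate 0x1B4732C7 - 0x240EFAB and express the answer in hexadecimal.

0x1906431C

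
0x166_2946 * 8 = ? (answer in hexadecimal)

0xB314A30

Multiply each base-16 digit by 8, carrying:
  6×8 = 48 → write 0 carry 3
  4×8+3 = 35 → write 3 carry 2
  9×8+2 = 74 → write A carry 4
  2×8+4 = 20 → write 4 carry 1
  6×8+1 = 49 → write 1 carry 3
  6×8+3 = 51 → write 3 carry 3
  1×8+3 = 11 → write B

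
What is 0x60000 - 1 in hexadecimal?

The trailing 4 digits are 0, so subtracting 1 borrows through: they become F and the next digit up decrements.

0x5ffff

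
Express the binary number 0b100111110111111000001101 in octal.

0o47677015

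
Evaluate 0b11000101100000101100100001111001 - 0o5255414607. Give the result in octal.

0o23263127362

0b11000101100000101100100001111001 = 0o30540544171 in octal.
Subtract column by column in base 8:
  1-7 → 2 (borrow)
  7-0-1 → 6
  1-6 → 3 (borrow)
  4-4-1 → 7 (borrow)
  4-1-1 → 2
  5-4 → 1
  0-5 → 3 (borrow)
  4-5-1 → 6 (borrow)
  5-2-1 → 2
  0-5 → 3 (borrow)
  3-0-1 → 2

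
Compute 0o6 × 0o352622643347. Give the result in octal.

0o2600560724552

Multiply each base-8 digit by 6, carrying:
  7×6 = 42 → write 2 carry 5
  4×6+5 = 29 → write 5 carry 3
  3×6+3 = 21 → write 5 carry 2
  3×6+2 = 20 → write 4 carry 2
  4×6+2 = 26 → write 2 carry 3
  6×6+3 = 39 → write 7 carry 4
  2×6+4 = 16 → write 0 carry 2
  2×6+2 = 14 → write 6 carry 1
  6×6+1 = 37 → write 5 carry 4
  2×6+4 = 16 → write 0 carry 2
  5×6+2 = 32 → write 0 carry 4
  3×6+4 = 22 → write 6 carry 2
  remaining carry: 2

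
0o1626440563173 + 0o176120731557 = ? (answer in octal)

0o2024561514752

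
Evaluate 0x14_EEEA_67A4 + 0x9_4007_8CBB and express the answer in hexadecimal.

0x1E2EF1F45F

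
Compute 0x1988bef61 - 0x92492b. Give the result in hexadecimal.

Subtract column by column in base 16:
  1-b → 6 (borrow)
  6-2-1 → 3
  f-9 → 6
  e-4 → a
  b-2 → 9
  8-9 → f (borrow)
  8-0-1 → 7
  9-0 → 9
  1-0 → 1

0x197f9a636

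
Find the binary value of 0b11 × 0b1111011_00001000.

Multiply each base-2 digit by 3, carrying:
  0×3 = 0 → write 0
  0×3 = 0 → write 0
  0×3 = 0 → write 0
  1×3 = 3 → write 1 carry 1
  0×3+1 = 1 → write 1
  0×3 = 0 → write 0
  0×3 = 0 → write 0
  0×3 = 0 → write 0
  1×3 = 3 → write 1 carry 1
  1×3+1 = 4 → write 0 carry 2
  0×3+2 = 2 → write 0 carry 1
  1×3+1 = 4 → write 0 carry 2
  1×3+2 = 5 → write 1 carry 2
  1×3+2 = 5 → write 1 carry 2
  1×3+2 = 5 → write 1 carry 2
  remaining carry: 10

0b10111000100011000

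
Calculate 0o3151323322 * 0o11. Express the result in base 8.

0o34664556542

Multiply each base-8 digit by 9, carrying:
  2×9 = 18 → write 2 carry 2
  2×9+2 = 20 → write 4 carry 2
  3×9+2 = 29 → write 5 carry 3
  3×9+3 = 30 → write 6 carry 3
  2×9+3 = 21 → write 5 carry 2
  3×9+2 = 29 → write 5 carry 3
  1×9+3 = 12 → write 4 carry 1
  5×9+1 = 46 → write 6 carry 5
  1×9+5 = 14 → write 6 carry 1
  3×9+1 = 28 → write 4 carry 3
  remaining carry: 3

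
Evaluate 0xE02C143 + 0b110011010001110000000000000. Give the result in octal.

0o2432720503

0xE02C143 = 0o1600540503 in octal.
0b110011010001110000000000000 = 0o632160000 in octal.
Add column by column in base 8, right to left:
  3+0 = 3
  0+0 = 0
  5+0 = 5
  0+0 = 0
  4+6 = 2 carry 1
  5+1+1 = 7
  0+2 = 2
  0+3 = 3
  6+6 = 4 carry 1
  1+0+1 = 2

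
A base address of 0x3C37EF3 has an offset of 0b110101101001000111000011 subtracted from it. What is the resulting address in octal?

0x3C37EF3 = 0o360677363 in octal.
0b110101101001000111000011 = 0o65510703 in octal.
Subtract column by column in base 8:
  3-3 → 0
  6-0 → 6
  3-7 → 4 (borrow)
  7-0-1 → 6
  7-1 → 6
  6-5 → 1
  0-5 → 3 (borrow)
  6-6-1 → 7 (borrow)
  3-0-1 → 2

0o273166460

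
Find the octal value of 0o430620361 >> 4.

0o21431017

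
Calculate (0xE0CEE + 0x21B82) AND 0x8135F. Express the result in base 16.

0x50

Add column by column in base 16, right to left:
  E+2 = 0 carry 1
  E+8+1 = 7 carry 1
  C+B+1 = 8 carry 1
  0+1+1 = 2
  E+2 = 0 carry 1
  final carry 1
Sum = 0x102870; now AND with 0x8135F:
  1&0=0, 0&8=0, 2&1=0, 8&3=0, 7&5=5, 0&F=0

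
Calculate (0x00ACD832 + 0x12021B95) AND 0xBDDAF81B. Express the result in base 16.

Add column by column in base 16, right to left:
  2+5 = 7
  3+9 = C
  8+B = 3 carry 1
  D+1+1 = F
  C+2 = E
  A+0 = A
  0+2 = 2
  0+1 = 1
Sum = 0x12AEF3C7; now AND with 0xBDDAF81B:
  1&B=1, 2&D=0, A&D=8, E&A=A, F&F=F, 3&8=0, C&1=0, 7&B=3

0x108AF003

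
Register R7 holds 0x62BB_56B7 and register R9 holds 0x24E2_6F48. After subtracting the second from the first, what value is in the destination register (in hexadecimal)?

Subtract column by column in base 16:
  7-8 → F (borrow)
  B-4-1 → 6
  6-F → 7 (borrow)
  5-6-1 → E (borrow)
  B-2-1 → 8
  B-E → D (borrow)
  2-4-1 → D (borrow)
  6-2-1 → 3

0x3DD8E76F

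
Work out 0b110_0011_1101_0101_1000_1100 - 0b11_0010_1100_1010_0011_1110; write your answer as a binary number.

Subtract column by column in base 2:
  0-0 → 0
  0-1 → 1 (borrow)
  1-1-1 → 1 (borrow)
  1-1-1 → 1 (borrow)
  0-1-1 → 0 (borrow)
  0-1-1 → 0 (borrow)
  0-0-1 → 1 (borrow)
  1-0-1 → 0
  1-0 → 1
  0-1 → 1 (borrow)
  1-0-1 → 0
  0-1 → 1 (borrow)
  1-0-1 → 0
  0-0 → 0
  1-1 → 0
  1-1 → 0
  1-0 → 1
  1-1 → 0
  0-0 → 0
  0-0 → 0
  0-1 → 1 (borrow)
  1-1-1 → 1 (borrow)
  1-0-1 → 0

0b1100010000101101001110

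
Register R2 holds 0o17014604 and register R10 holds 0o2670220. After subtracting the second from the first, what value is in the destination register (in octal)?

0o14124364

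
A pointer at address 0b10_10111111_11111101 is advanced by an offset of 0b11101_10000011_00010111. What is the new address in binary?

0b1000000100001100010100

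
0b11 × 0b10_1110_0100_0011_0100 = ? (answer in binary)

0b10001010110010011100

Multiply each base-2 digit by 3, carrying:
  0×3 = 0 → write 0
  0×3 = 0 → write 0
  1×3 = 3 → write 1 carry 1
  0×3+1 = 1 → write 1
  1×3 = 3 → write 1 carry 1
  1×3+1 = 4 → write 0 carry 2
  0×3+2 = 2 → write 0 carry 1
  0×3+1 = 1 → write 1
  0×3 = 0 → write 0
  0×3 = 0 → write 0
  1×3 = 3 → write 1 carry 1
  0×3+1 = 1 → write 1
  0×3 = 0 → write 0
  1×3 = 3 → write 1 carry 1
  1×3+1 = 4 → write 0 carry 2
  1×3+2 = 5 → write 1 carry 2
  0×3+2 = 2 → write 0 carry 1
  1×3+1 = 4 → write 0 carry 2
  remaining carry: 10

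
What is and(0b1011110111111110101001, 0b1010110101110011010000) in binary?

AND bit by bit (1 only where both bits are 1):
  1011110111111110101001
& 1010110101110011010000
= 1010110101110010000000

0b1010110101110010000000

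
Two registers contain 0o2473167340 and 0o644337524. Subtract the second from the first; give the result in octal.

Subtract column by column in base 8:
  0-4 → 4 (borrow)
  4-2-1 → 1
  3-5 → 6 (borrow)
  7-7-1 → 7 (borrow)
  6-3-1 → 2
  1-3 → 6 (borrow)
  3-4-1 → 6 (borrow)
  7-4-1 → 2
  4-6 → 6 (borrow)
  2-0-1 → 1

0o1626627614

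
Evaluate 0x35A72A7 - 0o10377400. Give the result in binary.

0b11001110000111001110100111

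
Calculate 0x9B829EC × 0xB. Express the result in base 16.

0x6AE9CD24

Multiply each base-16 digit by 11, carrying:
  C×11 = 132 → write 4 carry 8
  E×11+8 = 162 → write 2 carry 10
  9×11+10 = 109 → write D carry 6
  2×11+6 = 28 → write C carry 1
  8×11+1 = 89 → write 9 carry 5
  B×11+5 = 126 → write E carry 7
  9×11+7 = 106 → write A carry 6
  remaining carry: 6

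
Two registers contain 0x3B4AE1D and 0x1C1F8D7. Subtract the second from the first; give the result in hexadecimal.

Subtract column by column in base 16:
  D-7 → 6
  1-D → 4 (borrow)
  E-8-1 → 5
  A-F → B (borrow)
  4-1-1 → 2
  B-C → F (borrow)
  3-1-1 → 1

0x1F2B546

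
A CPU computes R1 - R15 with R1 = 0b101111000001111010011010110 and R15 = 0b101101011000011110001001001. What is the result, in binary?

Subtract column by column in base 2:
  0-1 → 1 (borrow)
  1-0-1 → 0
  1-0 → 1
  0-1 → 1 (borrow)
  1-0-1 → 0
  0-0 → 0
  1-1 → 0
  1-0 → 1
  0-0 → 0
  0-0 → 0
  1-1 → 0
  0-1 → 1 (borrow)
  1-1-1 → 1 (borrow)
  1-1-1 → 1 (borrow)
  1-0-1 → 0
  1-0 → 1
  0-0 → 0
  0-0 → 0
  0-1 → 1 (borrow)
  0-1-1 → 0 (borrow)
  0-0-1 → 1 (borrow)
  1-1-1 → 1 (borrow)
  1-0-1 → 0
  1-1 → 0
  1-1 → 0
  0-0 → 0
  1-1 → 0

0b1101001011100010001101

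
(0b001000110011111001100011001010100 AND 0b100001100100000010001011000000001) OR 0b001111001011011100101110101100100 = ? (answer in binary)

0b1111101011011100101111101100100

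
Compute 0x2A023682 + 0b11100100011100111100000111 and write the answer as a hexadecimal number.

0b11100100011100111100000111 = 0x391CF07 in hexadecimal.
Add column by column in base 16, right to left:
  2+7 = 9
  8+0 = 8
  6+F = 5 carry 1
  3+C+1 = 0 carry 1
  2+1+1 = 4
  0+9 = 9
  A+3 = D
  2+0 = 2

0x2D940589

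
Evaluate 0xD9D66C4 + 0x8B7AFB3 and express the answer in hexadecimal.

Add column by column in base 16, right to left:
  4+3 = 7
  C+B = 7 carry 1
  6+F+1 = 6 carry 1
  6+A+1 = 1 carry 1
  D+7+1 = 5 carry 1
  9+B+1 = 5 carry 1
  D+8+1 = 6 carry 1
  final carry 1

0x16551677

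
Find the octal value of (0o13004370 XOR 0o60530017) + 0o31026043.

First 0o13004370 XOR 0o60530017 = 0o73534367.
Add column by column in base 8, right to left:
  7+3 = 2 carry 1
  6+4+1 = 3 carry 1
  3+0+1 = 4
  4+6 = 2 carry 1
  3+2+1 = 6
  5+0 = 5
  3+1 = 4
  7+3 = 2 carry 1
  final carry 1

0o124562432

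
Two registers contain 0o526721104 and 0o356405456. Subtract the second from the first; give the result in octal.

Subtract column by column in base 8:
  4-6 → 6 (borrow)
  0-5-1 → 2 (borrow)
  1-4-1 → 4 (borrow)
  1-5-1 → 3 (borrow)
  2-0-1 → 1
  7-4 → 3
  6-6 → 0
  2-5 → 5 (borrow)
  5-3-1 → 1

0o150313426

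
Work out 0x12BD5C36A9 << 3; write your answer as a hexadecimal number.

0x95EAE1B548

3 bits is not a whole number of base-16 digits; in binary: 1001010111101010111000011011010101001 << 3 = 1001010111101010111000011011010101001000.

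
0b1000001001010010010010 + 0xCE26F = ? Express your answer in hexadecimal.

0x2D7701

0b1000001001010010010010 = 0x209492 in hexadecimal.
Add column by column in base 16, right to left:
  2+F = 1 carry 1
  9+6+1 = 0 carry 1
  4+2+1 = 7
  9+E = 7 carry 1
  0+C+1 = D
  2+0 = 2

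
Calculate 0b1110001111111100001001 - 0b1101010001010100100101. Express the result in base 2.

0b111110100111100100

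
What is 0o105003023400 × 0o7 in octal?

Multiply each base-8 digit by 7, carrying:
  0×7 = 0 → write 0
  0×7 = 0 → write 0
  4×7 = 28 → write 4 carry 3
  3×7+3 = 24 → write 0 carry 3
  2×7+3 = 17 → write 1 carry 2
  0×7+2 = 2 → write 2
  3×7 = 21 → write 5 carry 2
  0×7+2 = 2 → write 2
  0×7 = 0 → write 0
  5×7 = 35 → write 3 carry 4
  0×7+4 = 4 → write 4
  1×7 = 7 → write 7

0o743025210400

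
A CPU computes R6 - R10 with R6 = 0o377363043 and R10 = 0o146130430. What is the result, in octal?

Subtract column by column in base 8:
  3-0 → 3
  4-3 → 1
  0-4 → 4 (borrow)
  3-0-1 → 2
  6-3 → 3
  3-1 → 2
  7-6 → 1
  7-4 → 3
  3-1 → 2

0o231232413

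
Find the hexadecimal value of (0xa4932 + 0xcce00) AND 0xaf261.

0x21220

Add column by column in base 16, right to left:
  2+0 = 2
  3+0 = 3
  9+e = 7 carry 1
  4+c+1 = 1 carry 1
  a+c+1 = 7 carry 1
  final carry 1
Sum = 0x171732; now AND with 0xaf261:
  1&0=0, 7&a=2, 1&f=1, 7&2=2, 3&6=2, 2&1=0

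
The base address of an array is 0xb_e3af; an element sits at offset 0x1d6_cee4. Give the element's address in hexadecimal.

0x1e2b293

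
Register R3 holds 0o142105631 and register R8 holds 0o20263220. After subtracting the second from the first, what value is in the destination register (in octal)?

Subtract column by column in base 8:
  1-0 → 1
  3-2 → 1
  6-2 → 4
  5-3 → 2
  0-6 → 2 (borrow)
  1-2-1 → 6 (borrow)
  2-0-1 → 1
  4-2 → 2
  1-0 → 1

0o121622411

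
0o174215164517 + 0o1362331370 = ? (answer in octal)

0o175577516107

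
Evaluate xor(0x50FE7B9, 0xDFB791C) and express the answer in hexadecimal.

XOR each hex digit independently (no carries):
  5^D=8, 0^F=F, F^B=4, E^7=9, 7^9=E, B^1=A, 9^C=5

0x8F49EA5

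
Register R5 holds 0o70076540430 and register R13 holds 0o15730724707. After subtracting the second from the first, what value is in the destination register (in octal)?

0o52145613521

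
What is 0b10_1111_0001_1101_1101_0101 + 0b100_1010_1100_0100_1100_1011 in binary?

0b11110011110001010100000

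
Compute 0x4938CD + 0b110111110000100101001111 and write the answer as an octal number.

0o112041034

0x4938CD = 0o22234315 in octal.
0b110111110000100101001111 = 0o67604517 in octal.
Add column by column in base 8, right to left:
  5+7 = 4 carry 1
  1+1+1 = 3
  3+5 = 0 carry 1
  4+4+1 = 1 carry 1
  3+0+1 = 4
  2+6 = 0 carry 1
  2+7+1 = 2 carry 1
  2+6+1 = 1 carry 1
  final carry 1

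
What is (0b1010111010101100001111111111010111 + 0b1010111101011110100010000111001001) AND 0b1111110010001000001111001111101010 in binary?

Add column by column in base 2, right to left:
  1+1 = 0 carry 1
  1+0+1 = 0 carry 1
  1+0+1 = 0 carry 1
  0+1+1 = 0 carry 1
  1+0+1 = 0 carry 1
  0+0+1 = 1
  1+1 = 0 carry 1
  1+1+1 = 1 carry 1
  1+1+1 = 1 carry 1
  1+0+1 = 0 carry 1
  1+0+1 = 0 carry 1
  1+0+1 = 0 carry 1
  1+0+1 = 0 carry 1
  1+1+1 = 1 carry 1
  1+0+1 = 0 carry 1
  1+0+1 = 0 carry 1
  0+0+1 = 1
  0+1 = 1
  0+0 = 0
  0+1 = 1
  1+1 = 0 carry 1
  1+1+1 = 1 carry 1
  0+1+1 = 0 carry 1
  1+0+1 = 0 carry 1
  0+1+1 = 0 carry 1
  1+0+1 = 0 carry 1
  0+1+1 = 0 carry 1
  1+1+1 = 1 carry 1
  1+1+1 = 1 carry 1
  1+1+1 = 1 carry 1
  0+0+1 = 1
  1+1 = 0 carry 1
  0+0+1 = 1
  1+1 = 0 carry 1
  final carry 1
Sum = 0b10101111000001010110010000110100000; now AND with 0b1111110010001000001111001111101010:
  10101111000001010110010000110100000
& 01111110010001000001111001111101010
= 00101110000001000000010000110100000

0b101110000001000000010000110100000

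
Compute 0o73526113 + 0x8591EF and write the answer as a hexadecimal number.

0o73526113 = 0xEEAC4B in hexadecimal.
Add column by column in base 16, right to left:
  B+F = A carry 1
  4+E+1 = 3 carry 1
  C+1+1 = E
  A+9 = 3 carry 1
  E+5+1 = 4 carry 1
  E+8+1 = 7 carry 1
  final carry 1

0x1743E3A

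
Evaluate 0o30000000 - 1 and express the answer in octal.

The trailing 7 digits are 0, so subtracting 1 borrows through: they become 7 and the next digit up decrements.

0o27777777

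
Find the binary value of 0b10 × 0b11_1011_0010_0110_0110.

Multiply each base-2 digit by 2, carrying:
  0×2 = 0 → write 0
  1×2 = 2 → write 0 carry 1
  1×2+1 = 3 → write 1 carry 1
  0×2+1 = 1 → write 1
  0×2 = 0 → write 0
  1×2 = 2 → write 0 carry 1
  1×2+1 = 3 → write 1 carry 1
  0×2+1 = 1 → write 1
  0×2 = 0 → write 0
  1×2 = 2 → write 0 carry 1
  0×2+1 = 1 → write 1
  0×2 = 0 → write 0
  1×2 = 2 → write 0 carry 1
  1×2+1 = 3 → write 1 carry 1
  0×2+1 = 1 → write 1
  1×2 = 2 → write 0 carry 1
  1×2+1 = 3 → write 1 carry 1
  1×2+1 = 3 → write 1 carry 1
  remaining carry: 1

0b1110110010011001100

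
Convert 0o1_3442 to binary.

0b1011100100010

Each octal digit is 3 bits: 1=001 3=011 4=100 4=100 2=010.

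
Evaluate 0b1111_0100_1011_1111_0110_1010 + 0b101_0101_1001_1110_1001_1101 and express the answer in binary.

Add column by column in base 2, right to left:
  0+1 = 1
  1+0 = 1
  0+1 = 1
  1+1 = 0 carry 1
  0+1+1 = 0 carry 1
  1+0+1 = 0 carry 1
  1+0+1 = 0 carry 1
  0+1+1 = 0 carry 1
  1+0+1 = 0 carry 1
  1+1+1 = 1 carry 1
  1+1+1 = 1 carry 1
  1+1+1 = 1 carry 1
  1+1+1 = 1 carry 1
  1+0+1 = 0 carry 1
  0+0+1 = 1
  1+1 = 0 carry 1
  0+1+1 = 0 carry 1
  0+0+1 = 1
  1+1 = 0 carry 1
  0+0+1 = 1
  1+1 = 0 carry 1
  1+0+1 = 0 carry 1
  1+1+1 = 1 carry 1
  1+0+1 = 0 carry 1
  final carry 1

0b1010010100101111000000111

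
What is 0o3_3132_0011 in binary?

Each octal digit is 3 bits: 3=011 3=011 1=001 3=011 2=010 0=000 0=000 1=001 1=001.

0b11011001011010000000001001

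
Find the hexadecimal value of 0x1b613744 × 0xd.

0x163efce74

Multiply each base-16 digit by 13, carrying:
  4×13 = 52 → write 4 carry 3
  4×13+3 = 55 → write 7 carry 3
  7×13+3 = 94 → write e carry 5
  3×13+5 = 44 → write c carry 2
  1×13+2 = 15 → write f
  6×13 = 78 → write e carry 4
  b×13+4 = 147 → write 3 carry 9
  1×13+9 = 22 → write 6 carry 1
  remaining carry: 1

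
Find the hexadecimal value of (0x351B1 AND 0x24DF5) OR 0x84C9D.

0xA4DBD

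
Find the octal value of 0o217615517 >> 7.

0o1077066

7 bits is not a whole number of base-8 digits; in binary: 10001111110001101101001111 >> 7 = 1000111111000110110.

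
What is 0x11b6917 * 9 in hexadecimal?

0x9f6b1cf

Multiply each base-16 digit by 9, carrying:
  7×9 = 63 → write f carry 3
  1×9+3 = 12 → write c
  9×9 = 81 → write 1 carry 5
  6×9+5 = 59 → write b carry 3
  b×9+3 = 102 → write 6 carry 6
  1×9+6 = 15 → write f
  1×9 = 9 → write 9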